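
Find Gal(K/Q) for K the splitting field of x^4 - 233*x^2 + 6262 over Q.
Gal(K/Q) = V_4 (Klein four-group, Z/2Z × Z/2Z)

f factors as (x^2 - 202)(x^2 - 31), so the splitting field is K = Q(sqrt(202), sqrt(31)). The elements 202, 31, 6262 are all non-squares in Q, so sqrt(202) and sqrt(31) generate independent quadratic extensions. Thus [K:Q] = 4 and Gal(K/Q) is generated by the two order-2 automorphisms sqrt(202) ↦ -sqrt(202) and sqrt(31) ↦ -sqrt(31), giving V_4.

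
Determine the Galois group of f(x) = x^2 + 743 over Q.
Gal(K/Q) = Z/2Z (cyclic of order 2)

x^2 + 743 is irreducible over Q since -743 is not a rational square. The splitting field Q(sqrt(-743)) has degree 2 over Q, and its unique nontrivial automorphism is sqrt(-743) ↦ -sqrt(-743). Hence Gal(Q(sqrt(-743))/Q) = Z/2Z.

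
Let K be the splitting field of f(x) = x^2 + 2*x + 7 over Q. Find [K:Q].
[K:Q] = 2

The discriminant of x^2 + (2)*x + (7) is b^2 - 4c = 4 - (28) = -24. Since -24 is not a perfect square in Q, the polynomial is irreducible over Q. Its two roots generate a degree-2 extension, so [K:Q] = 2.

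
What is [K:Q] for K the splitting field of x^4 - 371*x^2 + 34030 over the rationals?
[K:Q] = 4

f factors as (x^2 - 166)(x^2 - 205); the splitting field is K = Q(sqrt(166), sqrt(205)). Since 166, 205, and 34030 are all non-squares in Q, the three subfields Q(sqrt(166)), Q(sqrt(205)), Q(sqrt(34030)) are distinct degree-2 extensions, so [K:Q] = 4 (Klein four Galois group).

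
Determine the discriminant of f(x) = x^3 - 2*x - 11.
Δ = -3235

For a depressed cubic x^3 + p x + q the discriminant is Δ = -4 p^3 - 27 q^2 = -4*(-2)^3 - 27*(-11)^2 = 32 - 3267 = -3235.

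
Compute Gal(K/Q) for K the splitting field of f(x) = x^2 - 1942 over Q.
Gal(K/Q) = Z/2Z (cyclic of order 2)

x^2 - 1942 is irreducible over Q since 1942 is not a rational square. The splitting field Q(sqrt(1942)) has degree 2 over Q, and its unique nontrivial automorphism is sqrt(1942) ↦ -sqrt(1942). Hence Gal(Q(sqrt(1942))/Q) = Z/2Z.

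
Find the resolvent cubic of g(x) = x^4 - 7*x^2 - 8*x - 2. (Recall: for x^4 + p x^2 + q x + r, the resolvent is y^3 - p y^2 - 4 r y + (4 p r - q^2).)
h(y) = y^3 + 7*y^2 + 8*y - 8

Identify coefficients: p = -7, q = -8, r = -2.
Plug into h(y) = y^3 - p y^2 - 4 r y + (4 p r - q^2):
  h(y) = y^3 - (-7) y^2 - 4*(-2) y + (4*(-7)*(-2) - (-8)^2)
       = y^3 + (7) y^2 + (8) y + (-8).
Simplifying: h(y) = y^3 + 7*y^2 + 8*y - 8.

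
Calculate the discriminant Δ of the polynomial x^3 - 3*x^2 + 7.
Δ = -567

For x^3 + a x^2 + b x + c the discriminant is Δ = 18 a b c - 4 a^3 c + a^2 b^2 - 4 b^3 - 27 c^2.
Plug a = -3, b = 0, c = 7:
  18*(-3)*(0)*(7) - 4*(-3)^3*(7) + (-3)^2*(0)^2 - 4*(0)^3 - 27*(7)^2
  = 0 + (756) + 0 + (0) + (-1323)
  = -567.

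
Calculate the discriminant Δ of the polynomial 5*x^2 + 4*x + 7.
Δ = -124

For a quadratic a x^2 + b x + c the discriminant is Δ = b^2 - 4ac = (4)^2 - 4*(5)*(7) = 16 - (140) = -124.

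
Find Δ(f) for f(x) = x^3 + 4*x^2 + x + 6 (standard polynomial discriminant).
Δ = -2064

For x^3 + a x^2 + b x + c the discriminant is Δ = 18 a b c - 4 a^3 c + a^2 b^2 - 4 b^3 - 27 c^2.
Plug a = 4, b = 1, c = 6:
  18*(4)*(1)*(6) - 4*(4)^3*(6) + (4)^2*(1)^2 - 4*(1)^3 - 27*(6)^2
  = 432 + (-1536) + 16 + (-4) + (-972)
  = -2064.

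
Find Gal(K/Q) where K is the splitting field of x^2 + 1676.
Gal(K/Q) = Z/2Z (cyclic of order 2)

x^2 + 1676 is irreducible over Q since -1676 is not a rational square. The splitting field Q(sqrt(-1676)) has degree 2 over Q, and its unique nontrivial automorphism is sqrt(-1676) ↦ -sqrt(-1676). Hence Gal(Q(sqrt(-1676))/Q) = Z/2Z.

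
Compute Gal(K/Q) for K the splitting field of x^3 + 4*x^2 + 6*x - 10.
Gal(K/Q) = S_3 (symmetric group of order 6)

Compute the discriminant of x^3 + (4)*x^2 + (6)*x + (-10): Δ = -4748. Since Δ is not a rational square, the Galois group is not contained in A_3; it must be the full S_3 (irreducibility of the cubic rules out anything smaller).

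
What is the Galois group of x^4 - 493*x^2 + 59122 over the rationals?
Gal(K/Q) = V_4 (Klein four-group, Z/2Z × Z/2Z)

f factors as (x^2 - 206)(x^2 - 287), so the splitting field is K = Q(sqrt(206), sqrt(287)). The elements 206, 287, 59122 are all non-squares in Q, so sqrt(206) and sqrt(287) generate independent quadratic extensions. Thus [K:Q] = 4 and Gal(K/Q) is generated by the two order-2 automorphisms sqrt(206) ↦ -sqrt(206) and sqrt(287) ↦ -sqrt(287), giving V_4.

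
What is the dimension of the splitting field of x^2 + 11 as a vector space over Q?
[K:Q] = 2

The discriminant of x^2 + (0)*x + (11) is b^2 - 4c = 0 - (44) = -44. Since -44 is not a perfect square in Q, the polynomial is irreducible over Q. Its two roots generate a degree-2 extension, so [K:Q] = 2.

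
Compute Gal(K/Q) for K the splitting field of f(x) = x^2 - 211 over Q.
Gal(K/Q) = Z/2Z (cyclic of order 2)

x^2 - 211 is irreducible over Q since 211 is not a rational square. The splitting field Q(sqrt(211)) has degree 2 over Q, and its unique nontrivial automorphism is sqrt(211) ↦ -sqrt(211). Hence Gal(Q(sqrt(211))/Q) = Z/2Z.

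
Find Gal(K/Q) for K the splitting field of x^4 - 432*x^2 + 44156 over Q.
Gal(K/Q) = V_4 (Klein four-group, Z/2Z × Z/2Z)

f factors as (x^2 - 166)(x^2 - 266), so the splitting field is K = Q(sqrt(166), sqrt(266)). The elements 166, 266, 44156 are all non-squares in Q, so sqrt(166) and sqrt(266) generate independent quadratic extensions. Thus [K:Q] = 4 and Gal(K/Q) is generated by the two order-2 automorphisms sqrt(166) ↦ -sqrt(166) and sqrt(266) ↦ -sqrt(266), giving V_4.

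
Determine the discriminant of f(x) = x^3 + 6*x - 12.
Δ = -4752

For a depressed cubic x^3 + p x + q the discriminant is Δ = -4 p^3 - 27 q^2 = -4*(6)^3 - 27*(-12)^2 = -864 - 3888 = -4752.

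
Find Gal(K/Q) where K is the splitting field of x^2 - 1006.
Gal(K/Q) = Z/2Z (cyclic of order 2)

x^2 - 1006 is irreducible over Q since 1006 is not a rational square. The splitting field Q(sqrt(1006)) has degree 2 over Q, and its unique nontrivial automorphism is sqrt(1006) ↦ -sqrt(1006). Hence Gal(Q(sqrt(1006))/Q) = Z/2Z.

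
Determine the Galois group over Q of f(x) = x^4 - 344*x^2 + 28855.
Gal(K/Q) = V_4 (Klein four-group, Z/2Z × Z/2Z)

f factors as (x^2 - 199)(x^2 - 145), so the splitting field is K = Q(sqrt(199), sqrt(145)). The elements 199, 145, 28855 are all non-squares in Q, so sqrt(199) and sqrt(145) generate independent quadratic extensions. Thus [K:Q] = 4 and Gal(K/Q) is generated by the two order-2 automorphisms sqrt(199) ↦ -sqrt(199) and sqrt(145) ↦ -sqrt(145), giving V_4.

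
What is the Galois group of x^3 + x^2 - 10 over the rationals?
Gal(K/Q) = S_3 (symmetric group of order 6)

Compute the discriminant of x^3 + (1)*x^2 + (0)*x + (-10): Δ = -2660. Since Δ is not a rational square, the Galois group is not contained in A_3; it must be the full S_3 (irreducibility of the cubic rules out anything smaller).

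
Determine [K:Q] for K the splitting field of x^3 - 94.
[K:Q] = 6

x^3 - 94 has one real root r = 94^(1/3) and two complex roots r*zeta_3, r*zeta_3^2 where zeta_3 = e^(2*pi*i/3). The splitting field is Q(r, zeta_3). [Q(r):Q] = 3 and [Q(zeta_3):Q] = 2 with gcd = 1, so [Q(r, zeta_3):Q] = 3 * 2 = 6.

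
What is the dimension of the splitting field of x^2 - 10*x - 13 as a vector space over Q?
[K:Q] = 2

The discriminant of x^2 + (-10)*x + (-13) is b^2 - 4c = 100 - (-52) = 152. Since 152 is not a perfect square in Q, the polynomial is irreducible over Q. Its two roots generate a degree-2 extension, so [K:Q] = 2.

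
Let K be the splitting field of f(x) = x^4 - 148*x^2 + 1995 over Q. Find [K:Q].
[K:Q] = 4

f factors as (x^2 - 133)(x^2 - 15); the splitting field is K = Q(sqrt(133), sqrt(15)). Since 133, 15, and 1995 are all non-squares in Q, the three subfields Q(sqrt(133)), Q(sqrt(15)), Q(sqrt(1995)) are distinct degree-2 extensions, so [K:Q] = 4 (Klein four Galois group).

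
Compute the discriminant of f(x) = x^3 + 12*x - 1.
Δ = -6939

For a depressed cubic x^3 + p x + q the discriminant is Δ = -4 p^3 - 27 q^2 = -4*(12)^3 - 27*(-1)^2 = -6912 - 27 = -6939.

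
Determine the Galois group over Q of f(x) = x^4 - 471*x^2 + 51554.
Gal(K/Q) = V_4 (Klein four-group, Z/2Z × Z/2Z)

f factors as (x^2 - 173)(x^2 - 298), so the splitting field is K = Q(sqrt(173), sqrt(298)). The elements 173, 298, 51554 are all non-squares in Q, so sqrt(173) and sqrt(298) generate independent quadratic extensions. Thus [K:Q] = 4 and Gal(K/Q) is generated by the two order-2 automorphisms sqrt(173) ↦ -sqrt(173) and sqrt(298) ↦ -sqrt(298), giving V_4.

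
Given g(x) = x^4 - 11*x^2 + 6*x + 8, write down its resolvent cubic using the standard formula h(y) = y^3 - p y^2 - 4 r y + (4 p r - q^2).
h(y) = y^3 + 11*y^2 - 32*y - 388

Identify coefficients: p = -11, q = 6, r = 8.
Plug into h(y) = y^3 - p y^2 - 4 r y + (4 p r - q^2):
  h(y) = y^3 - (-11) y^2 - 4*(8) y + (4*(-11)*(8) - (6)^2)
       = y^3 + (11) y^2 + (-32) y + (-388).
Simplifying: h(y) = y^3 + 11*y^2 - 32*y - 388.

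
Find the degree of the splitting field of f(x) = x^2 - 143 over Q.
[K:Q] = 2

The polynomial x^2 - 143 is irreducible over Q since 143 is not a perfect square. Its splitting field is Q(sqrt(143)), which has degree 2 over Q.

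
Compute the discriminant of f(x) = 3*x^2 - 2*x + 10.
Δ = -116

For a quadratic a x^2 + b x + c the discriminant is Δ = b^2 - 4ac = (-2)^2 - 4*(3)*(10) = 4 - (120) = -116.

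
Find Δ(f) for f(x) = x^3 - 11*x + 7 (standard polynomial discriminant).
Δ = 4001

For a depressed cubic x^3 + p x + q the discriminant is Δ = -4 p^3 - 27 q^2 = -4*(-11)^3 - 27*(7)^2 = 5324 - 1323 = 4001.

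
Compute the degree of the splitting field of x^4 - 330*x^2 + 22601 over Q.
[K:Q] = 4

f factors as (x^2 - 97)(x^2 - 233); the splitting field is K = Q(sqrt(97), sqrt(233)). Since 97, 233, and 22601 are all non-squares in Q, the three subfields Q(sqrt(97)), Q(sqrt(233)), Q(sqrt(22601)) are distinct degree-2 extensions, so [K:Q] = 4 (Klein four Galois group).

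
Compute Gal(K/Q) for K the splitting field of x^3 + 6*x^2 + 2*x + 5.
Gal(K/Q) = S_3 (symmetric group of order 6)

Compute the discriminant of x^3 + (6)*x^2 + (2)*x + (5): Δ = -3803. Since Δ is not a rational square, the Galois group is not contained in A_3; it must be the full S_3 (irreducibility of the cubic rules out anything smaller).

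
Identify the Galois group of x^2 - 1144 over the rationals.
Gal(K/Q) = Z/2Z (cyclic of order 2)

x^2 - 1144 is irreducible over Q since 1144 is not a rational square. The splitting field Q(sqrt(1144)) has degree 2 over Q, and its unique nontrivial automorphism is sqrt(1144) ↦ -sqrt(1144). Hence Gal(Q(sqrt(1144))/Q) = Z/2Z.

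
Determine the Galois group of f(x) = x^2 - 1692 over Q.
Gal(K/Q) = Z/2Z (cyclic of order 2)

x^2 - 1692 is irreducible over Q since 1692 is not a rational square. The splitting field Q(sqrt(1692)) has degree 2 over Q, and its unique nontrivial automorphism is sqrt(1692) ↦ -sqrt(1692). Hence Gal(Q(sqrt(1692))/Q) = Z/2Z.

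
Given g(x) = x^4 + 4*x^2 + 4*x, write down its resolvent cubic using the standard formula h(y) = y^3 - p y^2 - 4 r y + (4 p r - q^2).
h(y) = y^3 - 4*y^2 - 16

Identify coefficients: p = 4, q = 4, r = 0.
Plug into h(y) = y^3 - p y^2 - 4 r y + (4 p r - q^2):
  h(y) = y^3 - (4) y^2 - 4*(0) y + (4*(4)*(0) - (4)^2)
       = y^3 + (-4) y^2 + (0) y + (-16).
Simplifying: h(y) = y^3 - 4*y^2 - 16.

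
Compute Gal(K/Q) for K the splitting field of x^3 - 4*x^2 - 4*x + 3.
Gal(K/Q) = S_3 (symmetric group of order 6)

Compute the discriminant of x^3 + (-4)*x^2 + (-4)*x + (3): Δ = 1901. Since Δ is not a rational square, the Galois group is not contained in A_3; it must be the full S_3 (irreducibility of the cubic rules out anything smaller).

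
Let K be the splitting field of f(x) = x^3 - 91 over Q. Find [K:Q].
[K:Q] = 6

x^3 - 91 has one real root r = 91^(1/3) and two complex roots r*zeta_3, r*zeta_3^2 where zeta_3 = e^(2*pi*i/3). The splitting field is Q(r, zeta_3). [Q(r):Q] = 3 and [Q(zeta_3):Q] = 2 with gcd = 1, so [Q(r, zeta_3):Q] = 3 * 2 = 6.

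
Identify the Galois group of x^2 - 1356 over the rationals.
Gal(K/Q) = Z/2Z (cyclic of order 2)

x^2 - 1356 is irreducible over Q since 1356 is not a rational square. The splitting field Q(sqrt(1356)) has degree 2 over Q, and its unique nontrivial automorphism is sqrt(1356) ↦ -sqrt(1356). Hence Gal(Q(sqrt(1356))/Q) = Z/2Z.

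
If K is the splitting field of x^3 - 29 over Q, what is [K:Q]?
[K:Q] = 6

x^3 - 29 has one real root r = 29^(1/3) and two complex roots r*zeta_3, r*zeta_3^2 where zeta_3 = e^(2*pi*i/3). The splitting field is Q(r, zeta_3). [Q(r):Q] = 3 and [Q(zeta_3):Q] = 2 with gcd = 1, so [Q(r, zeta_3):Q] = 3 * 2 = 6.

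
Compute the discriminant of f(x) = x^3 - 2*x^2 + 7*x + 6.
Δ = -3468

For x^3 + a x^2 + b x + c the discriminant is Δ = 18 a b c - 4 a^3 c + a^2 b^2 - 4 b^3 - 27 c^2.
Plug a = -2, b = 7, c = 6:
  18*(-2)*(7)*(6) - 4*(-2)^3*(6) + (-2)^2*(7)^2 - 4*(7)^3 - 27*(6)^2
  = -1512 + (192) + 196 + (-1372) + (-972)
  = -3468.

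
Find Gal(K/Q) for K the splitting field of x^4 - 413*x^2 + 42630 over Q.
Gal(K/Q) = V_4 (Klein four-group, Z/2Z × Z/2Z)

f factors as (x^2 - 210)(x^2 - 203), so the splitting field is K = Q(sqrt(210), sqrt(203)). The elements 210, 203, 42630 are all non-squares in Q, so sqrt(210) and sqrt(203) generate independent quadratic extensions. Thus [K:Q] = 4 and Gal(K/Q) is generated by the two order-2 automorphisms sqrt(210) ↦ -sqrt(210) and sqrt(203) ↦ -sqrt(203), giving V_4.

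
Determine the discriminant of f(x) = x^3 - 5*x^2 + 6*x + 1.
Δ = -31

For x^3 + a x^2 + b x + c the discriminant is Δ = 18 a b c - 4 a^3 c + a^2 b^2 - 4 b^3 - 27 c^2.
Plug a = -5, b = 6, c = 1:
  18*(-5)*(6)*(1) - 4*(-5)^3*(1) + (-5)^2*(6)^2 - 4*(6)^3 - 27*(1)^2
  = -540 + (500) + 900 + (-864) + (-27)
  = -31.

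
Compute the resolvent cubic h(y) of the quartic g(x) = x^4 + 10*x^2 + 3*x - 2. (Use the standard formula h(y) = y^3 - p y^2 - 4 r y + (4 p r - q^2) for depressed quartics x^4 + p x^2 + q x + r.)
h(y) = y^3 - 10*y^2 + 8*y - 89

Identify coefficients: p = 10, q = 3, r = -2.
Plug into h(y) = y^3 - p y^2 - 4 r y + (4 p r - q^2):
  h(y) = y^3 - (10) y^2 - 4*(-2) y + (4*(10)*(-2) - (3)^2)
       = y^3 + (-10) y^2 + (8) y + (-89).
Simplifying: h(y) = y^3 - 10*y^2 + 8*y - 89.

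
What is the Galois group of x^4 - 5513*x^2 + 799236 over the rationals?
Gal(K/Q) = Z/2Z (cyclic of order 2)

f factors as (x^2 - 5364)(x^2 - 149), so the splitting field is K = Q(sqrt(5364), sqrt(149)). The squarefree part of 5364 is 149 and the squarefree part of 149 is also 149, so sqrt(5364) and sqrt(149) are both rational multiples of sqrt(149). Hence Q(sqrt(5364)) = Q(sqrt(149)) = Q(sqrt(149)), and the splitting field collapses to a single degree-2 extension with Galois group Z/2Z.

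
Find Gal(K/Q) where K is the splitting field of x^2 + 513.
Gal(K/Q) = Z/2Z (cyclic of order 2)

x^2 + 513 is irreducible over Q since -513 is not a rational square. The splitting field Q(sqrt(-513)) has degree 2 over Q, and its unique nontrivial automorphism is sqrt(-513) ↦ -sqrt(-513). Hence Gal(Q(sqrt(-513))/Q) = Z/2Z.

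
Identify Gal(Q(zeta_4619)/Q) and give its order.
|Gal(Q(zeta_4619)/Q)| = phi(4619) = 4440; group ≅ (Z/4619Z)^* ≅ Z/30Z × Z/148Z

The n-th cyclotomic polynomial Φ_4619(x) is the minimal polynomial of zeta_4619 over Q and has degree phi(4619) = 4440. So Q(zeta_4619) is a degree-4440 Galois extension with Galois group (Z/4619Z)^*. By CRT, (Z/4619Z)^* ≅ (Z/31Z)^* × (Z/149Z)^*. Each prime-power unit group is (Z/31Z)^* ≅ Z/30Z; (Z/149Z)^* ≅ Z/148Z. Hence Gal(Q(zeta_4619)/Q) ≅ Z/30Z × Z/148Z.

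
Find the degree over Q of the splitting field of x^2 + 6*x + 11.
[K:Q] = 2

The discriminant of x^2 + (6)*x + (11) is b^2 - 4c = 36 - (44) = -8. Since -8 is not a perfect square in Q, the polynomial is irreducible over Q. Its two roots generate a degree-2 extension, so [K:Q] = 2.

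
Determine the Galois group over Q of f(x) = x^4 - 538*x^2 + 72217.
Gal(K/Q) = V_4 (Klein four-group, Z/2Z × Z/2Z)

f factors as (x^2 - 257)(x^2 - 281), so the splitting field is K = Q(sqrt(257), sqrt(281)). The elements 257, 281, 72217 are all non-squares in Q, so sqrt(257) and sqrt(281) generate independent quadratic extensions. Thus [K:Q] = 4 and Gal(K/Q) is generated by the two order-2 automorphisms sqrt(257) ↦ -sqrt(257) and sqrt(281) ↦ -sqrt(281), giving V_4.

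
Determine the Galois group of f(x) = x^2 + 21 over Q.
Gal(K/Q) = Z/2Z (cyclic of order 2)

x^2 + 21 is irreducible over Q since -21 is not a rational square. The splitting field Q(sqrt(-21)) has degree 2 over Q, and its unique nontrivial automorphism is sqrt(-21) ↦ -sqrt(-21). Hence Gal(Q(sqrt(-21))/Q) = Z/2Z.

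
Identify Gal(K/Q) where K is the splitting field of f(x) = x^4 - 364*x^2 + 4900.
Gal(K/Q) = Z/2Z (cyclic of order 2)

f factors as (x^2 - 350)(x^2 - 14), so the splitting field is K = Q(sqrt(350), sqrt(14)). The squarefree part of 350 is 14 and the squarefree part of 14 is also 14, so sqrt(350) and sqrt(14) are both rational multiples of sqrt(14). Hence Q(sqrt(350)) = Q(sqrt(14)) = Q(sqrt(14)), and the splitting field collapses to a single degree-2 extension with Galois group Z/2Z.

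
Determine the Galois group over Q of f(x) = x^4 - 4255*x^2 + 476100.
Gal(K/Q) = Z/2Z (cyclic of order 2)

f factors as (x^2 - 115)(x^2 - 4140), so the splitting field is K = Q(sqrt(115), sqrt(4140)). The squarefree part of 115 is 115 and the squarefree part of 4140 is also 115, so sqrt(115) and sqrt(4140) are both rational multiples of sqrt(115). Hence Q(sqrt(115)) = Q(sqrt(4140)) = Q(sqrt(115)), and the splitting field collapses to a single degree-2 extension with Galois group Z/2Z.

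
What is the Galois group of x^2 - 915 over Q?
Gal(K/Q) = Z/2Z (cyclic of order 2)

x^2 - 915 is irreducible over Q since 915 is not a rational square. The splitting field Q(sqrt(915)) has degree 2 over Q, and its unique nontrivial automorphism is sqrt(915) ↦ -sqrt(915). Hence Gal(Q(sqrt(915))/Q) = Z/2Z.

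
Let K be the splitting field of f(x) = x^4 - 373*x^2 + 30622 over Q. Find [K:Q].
[K:Q] = 4

f factors as (x^2 - 122)(x^2 - 251); the splitting field is K = Q(sqrt(122), sqrt(251)). Since 122, 251, and 30622 are all non-squares in Q, the three subfields Q(sqrt(122)), Q(sqrt(251)), Q(sqrt(30622)) are distinct degree-2 extensions, so [K:Q] = 4 (Klein four Galois group).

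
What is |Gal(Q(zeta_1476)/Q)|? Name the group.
|Gal(Q(zeta_1476)/Q)| = phi(1476) = 480; group ≅ (Z/1476Z)^* ≅ Z/2Z × Z/6Z × Z/40Z

The n-th cyclotomic polynomial Φ_1476(x) is the minimal polynomial of zeta_1476 over Q and has degree phi(1476) = 480. So Q(zeta_1476) is a degree-480 Galois extension with Galois group (Z/1476Z)^*. By CRT, (Z/1476Z)^* ≅ (Z/4Z)^* × (Z/9Z)^* × (Z/41Z)^*. Each prime-power unit group is (Z/4Z)^* ≅ Z/2Z; (Z/9Z)^* ≅ Z/6Z; (Z/41Z)^* ≅ Z/40Z. Hence Gal(Q(zeta_1476)/Q) ≅ Z/2Z × Z/6Z × Z/40Z.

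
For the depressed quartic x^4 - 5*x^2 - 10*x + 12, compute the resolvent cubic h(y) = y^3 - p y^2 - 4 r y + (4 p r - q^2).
h(y) = y^3 + 5*y^2 - 48*y - 340

Identify coefficients: p = -5, q = -10, r = 12.
Plug into h(y) = y^3 - p y^2 - 4 r y + (4 p r - q^2):
  h(y) = y^3 - (-5) y^2 - 4*(12) y + (4*(-5)*(12) - (-10)^2)
       = y^3 + (5) y^2 + (-48) y + (-340).
Simplifying: h(y) = y^3 + 5*y^2 - 48*y - 340.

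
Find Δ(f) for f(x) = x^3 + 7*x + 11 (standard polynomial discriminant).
Δ = -4639

For a depressed cubic x^3 + p x + q the discriminant is Δ = -4 p^3 - 27 q^2 = -4*(7)^3 - 27*(11)^2 = -1372 - 3267 = -4639.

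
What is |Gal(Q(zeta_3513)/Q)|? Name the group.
|Gal(Q(zeta_3513)/Q)| = phi(3513) = 2340; group ≅ (Z/3513Z)^* ≅ Z/2Z × Z/1170Z

The n-th cyclotomic polynomial Φ_3513(x) is the minimal polynomial of zeta_3513 over Q and has degree phi(3513) = 2340. So Q(zeta_3513) is a degree-2340 Galois extension with Galois group (Z/3513Z)^*. By CRT, (Z/3513Z)^* ≅ (Z/3Z)^* × (Z/1171Z)^*. Each prime-power unit group is (Z/3Z)^* ≅ Z/2Z; (Z/1171Z)^* ≅ Z/1170Z. Hence Gal(Q(zeta_3513)/Q) ≅ Z/2Z × Z/1170Z.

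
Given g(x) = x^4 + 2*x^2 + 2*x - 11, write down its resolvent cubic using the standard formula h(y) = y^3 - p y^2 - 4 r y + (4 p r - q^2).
h(y) = y^3 - 2*y^2 + 44*y - 92

Identify coefficients: p = 2, q = 2, r = -11.
Plug into h(y) = y^3 - p y^2 - 4 r y + (4 p r - q^2):
  h(y) = y^3 - (2) y^2 - 4*(-11) y + (4*(2)*(-11) - (2)^2)
       = y^3 + (-2) y^2 + (44) y + (-92).
Simplifying: h(y) = y^3 - 2*y^2 + 44*y - 92.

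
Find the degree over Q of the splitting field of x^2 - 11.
[K:Q] = 2

The discriminant of x^2 + (0)*x + (-11) is b^2 - 4c = 0 - (-44) = 44. Since 44 is not a perfect square in Q, the polynomial is irreducible over Q. Its two roots generate a degree-2 extension, so [K:Q] = 2.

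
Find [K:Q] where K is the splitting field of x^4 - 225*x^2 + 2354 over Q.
[K:Q] = 4

f factors as (x^2 - 214)(x^2 - 11); the splitting field is K = Q(sqrt(214), sqrt(11)). Since 214, 11, and 2354 are all non-squares in Q, the three subfields Q(sqrt(214)), Q(sqrt(11)), Q(sqrt(2354)) are distinct degree-2 extensions, so [K:Q] = 4 (Klein four Galois group).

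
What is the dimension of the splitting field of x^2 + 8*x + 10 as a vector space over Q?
[K:Q] = 2

The discriminant of x^2 + (8)*x + (10) is b^2 - 4c = 64 - (40) = 24. Since 24 is not a perfect square in Q, the polynomial is irreducible over Q. Its two roots generate a degree-2 extension, so [K:Q] = 2.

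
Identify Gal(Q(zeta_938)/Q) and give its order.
|Gal(Q(zeta_938)/Q)| = phi(938) = 396; group ≅ (Z/938Z)^* ≅ Z/6Z × Z/66Z

The n-th cyclotomic polynomial Φ_938(x) is the minimal polynomial of zeta_938 over Q and has degree phi(938) = 396. So Q(zeta_938) is a degree-396 Galois extension with Galois group (Z/938Z)^*. By CRT, (Z/938Z)^* ≅ (Z/2Z)^* × (Z/7Z)^* × (Z/67Z)^*. Each prime-power unit group is (Z/2Z)^* ≅ trivial group (order 1); (Z/7Z)^* ≅ Z/6Z; (Z/67Z)^* ≅ Z/66Z. Hence Gal(Q(zeta_938)/Q) ≅ Z/6Z × Z/66Z.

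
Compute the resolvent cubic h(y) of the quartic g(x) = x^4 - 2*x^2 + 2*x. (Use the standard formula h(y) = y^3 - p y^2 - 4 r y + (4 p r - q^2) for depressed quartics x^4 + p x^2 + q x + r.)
h(y) = y^3 + 2*y^2 - 4

Identify coefficients: p = -2, q = 2, r = 0.
Plug into h(y) = y^3 - p y^2 - 4 r y + (4 p r - q^2):
  h(y) = y^3 - (-2) y^2 - 4*(0) y + (4*(-2)*(0) - (2)^2)
       = y^3 + (2) y^2 + (0) y + (-4).
Simplifying: h(y) = y^3 + 2*y^2 - 4.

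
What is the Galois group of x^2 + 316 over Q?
Gal(K/Q) = Z/2Z (cyclic of order 2)

x^2 + 316 is irreducible over Q since -316 is not a rational square. The splitting field Q(sqrt(-316)) has degree 2 over Q, and its unique nontrivial automorphism is sqrt(-316) ↦ -sqrt(-316). Hence Gal(Q(sqrt(-316))/Q) = Z/2Z.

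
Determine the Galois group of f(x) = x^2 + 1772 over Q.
Gal(K/Q) = Z/2Z (cyclic of order 2)

x^2 + 1772 is irreducible over Q since -1772 is not a rational square. The splitting field Q(sqrt(-1772)) has degree 2 over Q, and its unique nontrivial automorphism is sqrt(-1772) ↦ -sqrt(-1772). Hence Gal(Q(sqrt(-1772))/Q) = Z/2Z.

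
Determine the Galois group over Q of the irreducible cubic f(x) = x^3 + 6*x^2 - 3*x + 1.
Gal(K/Q) = S_3 (symmetric group of order 6)

Compute the discriminant of x^3 + (6)*x^2 + (-3)*x + (1): Δ = -783. Since Δ is not a rational square, the Galois group is not contained in A_3; it must be the full S_3 (irreducibility of the cubic rules out anything smaller).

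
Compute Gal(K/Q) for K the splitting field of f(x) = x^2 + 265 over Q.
Gal(K/Q) = Z/2Z (cyclic of order 2)

x^2 + 265 is irreducible over Q since -265 is not a rational square. The splitting field Q(sqrt(-265)) has degree 2 over Q, and its unique nontrivial automorphism is sqrt(-265) ↦ -sqrt(-265). Hence Gal(Q(sqrt(-265))/Q) = Z/2Z.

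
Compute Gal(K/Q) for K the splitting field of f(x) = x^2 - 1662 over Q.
Gal(K/Q) = Z/2Z (cyclic of order 2)

x^2 - 1662 is irreducible over Q since 1662 is not a rational square. The splitting field Q(sqrt(1662)) has degree 2 over Q, and its unique nontrivial automorphism is sqrt(1662) ↦ -sqrt(1662). Hence Gal(Q(sqrt(1662))/Q) = Z/2Z.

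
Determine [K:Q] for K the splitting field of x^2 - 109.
[K:Q] = 2

The polynomial x^2 - 109 is irreducible over Q since 109 is not a perfect square. Its splitting field is Q(sqrt(109)), which has degree 2 over Q.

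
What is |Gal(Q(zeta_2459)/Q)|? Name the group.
|Gal(Q(zeta_2459)/Q)| = phi(2459) = 2458; group ≅ (Z/2459Z)^* ≅ Z/2458Z

The n-th cyclotomic polynomial Φ_2459(x) is the minimal polynomial of zeta_2459 over Q and has degree phi(2459) = 2458. So Q(zeta_2459) is a degree-2458 Galois extension with Galois group (Z/2459Z)^*. (Z/2459Z)^* is cyclic since 2459 is an odd prime power (or 4). Hence Gal(Q(zeta_2459)/Q) ≅ Z/2458Z.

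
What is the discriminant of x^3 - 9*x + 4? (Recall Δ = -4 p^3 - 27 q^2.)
Δ = 2484

For a depressed cubic x^3 + p x + q the discriminant is Δ = -4 p^3 - 27 q^2 = -4*(-9)^3 - 27*(4)^2 = 2916 - 432 = 2484.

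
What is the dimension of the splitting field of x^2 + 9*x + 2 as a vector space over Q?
[K:Q] = 2

The discriminant of x^2 + (9)*x + (2) is b^2 - 4c = 81 - (8) = 73. Since 73 is not a perfect square in Q, the polynomial is irreducible over Q. Its two roots generate a degree-2 extension, so [K:Q] = 2.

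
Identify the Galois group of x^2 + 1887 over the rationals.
Gal(K/Q) = Z/2Z (cyclic of order 2)

x^2 + 1887 is irreducible over Q since -1887 is not a rational square. The splitting field Q(sqrt(-1887)) has degree 2 over Q, and its unique nontrivial automorphism is sqrt(-1887) ↦ -sqrt(-1887). Hence Gal(Q(sqrt(-1887))/Q) = Z/2Z.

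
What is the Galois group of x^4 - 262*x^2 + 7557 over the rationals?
Gal(K/Q) = V_4 (Klein four-group, Z/2Z × Z/2Z)

f factors as (x^2 - 33)(x^2 - 229), so the splitting field is K = Q(sqrt(33), sqrt(229)). The elements 33, 229, 7557 are all non-squares in Q, so sqrt(33) and sqrt(229) generate independent quadratic extensions. Thus [K:Q] = 4 and Gal(K/Q) is generated by the two order-2 automorphisms sqrt(33) ↦ -sqrt(33) and sqrt(229) ↦ -sqrt(229), giving V_4.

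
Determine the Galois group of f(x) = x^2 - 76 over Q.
Gal(K/Q) = Z/2Z (cyclic of order 2)

x^2 - 76 is irreducible over Q since 76 is not a rational square. The splitting field Q(sqrt(76)) has degree 2 over Q, and its unique nontrivial automorphism is sqrt(76) ↦ -sqrt(76). Hence Gal(Q(sqrt(76))/Q) = Z/2Z.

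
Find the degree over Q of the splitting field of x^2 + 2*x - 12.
[K:Q] = 2

The discriminant of x^2 + (2)*x + (-12) is b^2 - 4c = 4 - (-48) = 52. Since 52 is not a perfect square in Q, the polynomial is irreducible over Q. Its two roots generate a degree-2 extension, so [K:Q] = 2.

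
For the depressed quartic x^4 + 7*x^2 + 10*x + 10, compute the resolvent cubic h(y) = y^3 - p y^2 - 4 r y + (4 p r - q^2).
h(y) = y^3 - 7*y^2 - 40*y + 180

Identify coefficients: p = 7, q = 10, r = 10.
Plug into h(y) = y^3 - p y^2 - 4 r y + (4 p r - q^2):
  h(y) = y^3 - (7) y^2 - 4*(10) y + (4*(7)*(10) - (10)^2)
       = y^3 + (-7) y^2 + (-40) y + (180).
Simplifying: h(y) = y^3 - 7*y^2 - 40*y + 180.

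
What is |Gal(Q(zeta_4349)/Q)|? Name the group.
|Gal(Q(zeta_4349)/Q)| = phi(4349) = 4348; group ≅ (Z/4349Z)^* ≅ Z/4348Z

The n-th cyclotomic polynomial Φ_4349(x) is the minimal polynomial of zeta_4349 over Q and has degree phi(4349) = 4348. So Q(zeta_4349) is a degree-4348 Galois extension with Galois group (Z/4349Z)^*. (Z/4349Z)^* is cyclic since 4349 is an odd prime power (or 4). Hence Gal(Q(zeta_4349)/Q) ≅ Z/4348Z.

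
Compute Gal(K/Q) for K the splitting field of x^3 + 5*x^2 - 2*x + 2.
Gal(K/Q) = S_3 (symmetric group of order 6)

Compute the discriminant of x^3 + (5)*x^2 + (-2)*x + (2): Δ = -1336. Since Δ is not a rational square, the Galois group is not contained in A_3; it must be the full S_3 (irreducibility of the cubic rules out anything smaller).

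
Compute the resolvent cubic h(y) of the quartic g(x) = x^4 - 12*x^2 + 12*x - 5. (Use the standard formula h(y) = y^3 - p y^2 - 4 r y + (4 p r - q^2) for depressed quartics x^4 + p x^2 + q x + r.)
h(y) = y^3 + 12*y^2 + 20*y + 96

Identify coefficients: p = -12, q = 12, r = -5.
Plug into h(y) = y^3 - p y^2 - 4 r y + (4 p r - q^2):
  h(y) = y^3 - (-12) y^2 - 4*(-5) y + (4*(-12)*(-5) - (12)^2)
       = y^3 + (12) y^2 + (20) y + (96).
Simplifying: h(y) = y^3 + 12*y^2 + 20*y + 96.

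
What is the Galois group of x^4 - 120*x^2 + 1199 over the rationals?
Gal(K/Q) = V_4 (Klein four-group, Z/2Z × Z/2Z)

f factors as (x^2 - 109)(x^2 - 11), so the splitting field is K = Q(sqrt(109), sqrt(11)). The elements 109, 11, 1199 are all non-squares in Q, so sqrt(109) and sqrt(11) generate independent quadratic extensions. Thus [K:Q] = 4 and Gal(K/Q) is generated by the two order-2 automorphisms sqrt(109) ↦ -sqrt(109) and sqrt(11) ↦ -sqrt(11), giving V_4.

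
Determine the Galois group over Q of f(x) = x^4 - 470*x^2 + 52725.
Gal(K/Q) = V_4 (Klein four-group, Z/2Z × Z/2Z)

f factors as (x^2 - 285)(x^2 - 185), so the splitting field is K = Q(sqrt(285), sqrt(185)). The elements 285, 185, 52725 are all non-squares in Q, so sqrt(285) and sqrt(185) generate independent quadratic extensions. Thus [K:Q] = 4 and Gal(K/Q) is generated by the two order-2 automorphisms sqrt(285) ↦ -sqrt(285) and sqrt(185) ↦ -sqrt(185), giving V_4.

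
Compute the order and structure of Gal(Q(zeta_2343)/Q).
|Gal(Q(zeta_2343)/Q)| = phi(2343) = 1400; group ≅ (Z/2343Z)^* ≅ Z/2Z × Z/10Z × Z/70Z

The n-th cyclotomic polynomial Φ_2343(x) is the minimal polynomial of zeta_2343 over Q and has degree phi(2343) = 1400. So Q(zeta_2343) is a degree-1400 Galois extension with Galois group (Z/2343Z)^*. By CRT, (Z/2343Z)^* ≅ (Z/3Z)^* × (Z/11Z)^* × (Z/71Z)^*. Each prime-power unit group is (Z/3Z)^* ≅ Z/2Z; (Z/11Z)^* ≅ Z/10Z; (Z/71Z)^* ≅ Z/70Z. Hence Gal(Q(zeta_2343)/Q) ≅ Z/2Z × Z/10Z × Z/70Z.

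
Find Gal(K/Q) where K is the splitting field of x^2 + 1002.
Gal(K/Q) = Z/2Z (cyclic of order 2)

x^2 + 1002 is irreducible over Q since -1002 is not a rational square. The splitting field Q(sqrt(-1002)) has degree 2 over Q, and its unique nontrivial automorphism is sqrt(-1002) ↦ -sqrt(-1002). Hence Gal(Q(sqrt(-1002))/Q) = Z/2Z.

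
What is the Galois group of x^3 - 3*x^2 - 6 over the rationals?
Gal(K/Q) = S_3 (symmetric group of order 6)

Compute the discriminant of x^3 + (-3)*x^2 + (0)*x + (-6): Δ = -1620. Since Δ is not a rational square, the Galois group is not contained in A_3; it must be the full S_3 (irreducibility of the cubic rules out anything smaller).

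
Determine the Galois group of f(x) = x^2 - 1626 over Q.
Gal(K/Q) = Z/2Z (cyclic of order 2)

x^2 - 1626 is irreducible over Q since 1626 is not a rational square. The splitting field Q(sqrt(1626)) has degree 2 over Q, and its unique nontrivial automorphism is sqrt(1626) ↦ -sqrt(1626). Hence Gal(Q(sqrt(1626))/Q) = Z/2Z.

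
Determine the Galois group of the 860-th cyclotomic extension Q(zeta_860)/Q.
|Gal(Q(zeta_860)/Q)| = phi(860) = 336; group ≅ (Z/860Z)^* ≅ Z/2Z × Z/4Z × Z/42Z

The n-th cyclotomic polynomial Φ_860(x) is the minimal polynomial of zeta_860 over Q and has degree phi(860) = 336. So Q(zeta_860) is a degree-336 Galois extension with Galois group (Z/860Z)^*. By CRT, (Z/860Z)^* ≅ (Z/4Z)^* × (Z/5Z)^* × (Z/43Z)^*. Each prime-power unit group is (Z/4Z)^* ≅ Z/2Z; (Z/5Z)^* ≅ Z/4Z; (Z/43Z)^* ≅ Z/42Z. Hence Gal(Q(zeta_860)/Q) ≅ Z/2Z × Z/4Z × Z/42Z.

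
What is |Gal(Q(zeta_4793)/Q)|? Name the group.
|Gal(Q(zeta_4793)/Q)| = phi(4793) = 4792; group ≅ (Z/4793Z)^* ≅ Z/4792Z

The n-th cyclotomic polynomial Φ_4793(x) is the minimal polynomial of zeta_4793 over Q and has degree phi(4793) = 4792. So Q(zeta_4793) is a degree-4792 Galois extension with Galois group (Z/4793Z)^*. (Z/4793Z)^* is cyclic since 4793 is an odd prime power (or 4). Hence Gal(Q(zeta_4793)/Q) ≅ Z/4792Z.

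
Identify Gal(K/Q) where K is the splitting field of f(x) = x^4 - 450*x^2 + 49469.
Gal(K/Q) = V_4 (Klein four-group, Z/2Z × Z/2Z)

f factors as (x^2 - 191)(x^2 - 259), so the splitting field is K = Q(sqrt(191), sqrt(259)). The elements 191, 259, 49469 are all non-squares in Q, so sqrt(191) and sqrt(259) generate independent quadratic extensions. Thus [K:Q] = 4 and Gal(K/Q) is generated by the two order-2 automorphisms sqrt(191) ↦ -sqrt(191) and sqrt(259) ↦ -sqrt(259), giving V_4.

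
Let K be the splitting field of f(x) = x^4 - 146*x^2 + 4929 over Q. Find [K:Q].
[K:Q] = 4

f factors as (x^2 - 93)(x^2 - 53); the splitting field is K = Q(sqrt(93), sqrt(53)). Since 93, 53, and 4929 are all non-squares in Q, the three subfields Q(sqrt(93)), Q(sqrt(53)), Q(sqrt(4929)) are distinct degree-2 extensions, so [K:Q] = 4 (Klein four Galois group).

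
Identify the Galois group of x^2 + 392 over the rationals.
Gal(K/Q) = Z/2Z (cyclic of order 2)

x^2 + 392 is irreducible over Q since -392 is not a rational square. The splitting field Q(sqrt(-392)) has degree 2 over Q, and its unique nontrivial automorphism is sqrt(-392) ↦ -sqrt(-392). Hence Gal(Q(sqrt(-392))/Q) = Z/2Z.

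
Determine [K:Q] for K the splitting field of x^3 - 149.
[K:Q] = 6

x^3 - 149 has one real root r = 149^(1/3) and two complex roots r*zeta_3, r*zeta_3^2 where zeta_3 = e^(2*pi*i/3). The splitting field is Q(r, zeta_3). [Q(r):Q] = 3 and [Q(zeta_3):Q] = 2 with gcd = 1, so [Q(r, zeta_3):Q] = 3 * 2 = 6.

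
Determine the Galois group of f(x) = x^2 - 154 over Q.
Gal(K/Q) = Z/2Z (cyclic of order 2)

x^2 - 154 is irreducible over Q since 154 is not a rational square. The splitting field Q(sqrt(154)) has degree 2 over Q, and its unique nontrivial automorphism is sqrt(154) ↦ -sqrt(154). Hence Gal(Q(sqrt(154))/Q) = Z/2Z.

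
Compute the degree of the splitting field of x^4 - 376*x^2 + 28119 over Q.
[K:Q] = 4

f factors as (x^2 - 103)(x^2 - 273); the splitting field is K = Q(sqrt(103), sqrt(273)). Since 103, 273, and 28119 are all non-squares in Q, the three subfields Q(sqrt(103)), Q(sqrt(273)), Q(sqrt(28119)) are distinct degree-2 extensions, so [K:Q] = 4 (Klein four Galois group).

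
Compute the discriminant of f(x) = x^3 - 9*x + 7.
Δ = 1593

For a depressed cubic x^3 + p x + q the discriminant is Δ = -4 p^3 - 27 q^2 = -4*(-9)^3 - 27*(7)^2 = 2916 - 1323 = 1593.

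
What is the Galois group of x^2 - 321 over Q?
Gal(K/Q) = Z/2Z (cyclic of order 2)

x^2 - 321 is irreducible over Q since 321 is not a rational square. The splitting field Q(sqrt(321)) has degree 2 over Q, and its unique nontrivial automorphism is sqrt(321) ↦ -sqrt(321). Hence Gal(Q(sqrt(321))/Q) = Z/2Z.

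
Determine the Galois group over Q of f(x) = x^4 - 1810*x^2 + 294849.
Gal(K/Q) = Z/2Z (cyclic of order 2)

f factors as (x^2 - 1629)(x^2 - 181), so the splitting field is K = Q(sqrt(1629), sqrt(181)). The squarefree part of 1629 is 181 and the squarefree part of 181 is also 181, so sqrt(1629) and sqrt(181) are both rational multiples of sqrt(181). Hence Q(sqrt(1629)) = Q(sqrt(181)) = Q(sqrt(181)), and the splitting field collapses to a single degree-2 extension with Galois group Z/2Z.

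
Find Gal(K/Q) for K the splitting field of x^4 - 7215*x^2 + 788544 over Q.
Gal(K/Q) = Z/2Z (cyclic of order 2)

f factors as (x^2 - 111)(x^2 - 7104), so the splitting field is K = Q(sqrt(111), sqrt(7104)). The squarefree part of 111 is 111 and the squarefree part of 7104 is also 111, so sqrt(111) and sqrt(7104) are both rational multiples of sqrt(111). Hence Q(sqrt(111)) = Q(sqrt(7104)) = Q(sqrt(111)), and the splitting field collapses to a single degree-2 extension with Galois group Z/2Z.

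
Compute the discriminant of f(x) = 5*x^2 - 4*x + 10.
Δ = -184

For a quadratic a x^2 + b x + c the discriminant is Δ = b^2 - 4ac = (-4)^2 - 4*(5)*(10) = 16 - (200) = -184.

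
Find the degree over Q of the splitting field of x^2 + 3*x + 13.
[K:Q] = 2

The discriminant of x^2 + (3)*x + (13) is b^2 - 4c = 9 - (52) = -43. Since -43 is not a perfect square in Q, the polynomial is irreducible over Q. Its two roots generate a degree-2 extension, so [K:Q] = 2.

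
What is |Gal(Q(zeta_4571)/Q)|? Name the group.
|Gal(Q(zeta_4571)/Q)| = phi(4571) = 3912; group ≅ (Z/4571Z)^* ≅ Z/6Z × Z/652Z

The n-th cyclotomic polynomial Φ_4571(x) is the minimal polynomial of zeta_4571 over Q and has degree phi(4571) = 3912. So Q(zeta_4571) is a degree-3912 Galois extension with Galois group (Z/4571Z)^*. By CRT, (Z/4571Z)^* ≅ (Z/7Z)^* × (Z/653Z)^*. Each prime-power unit group is (Z/7Z)^* ≅ Z/6Z; (Z/653Z)^* ≅ Z/652Z. Hence Gal(Q(zeta_4571)/Q) ≅ Z/6Z × Z/652Z.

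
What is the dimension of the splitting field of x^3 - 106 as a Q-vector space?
[K:Q] = 6

x^3 - 106 has one real root r = 106^(1/3) and two complex roots r*zeta_3, r*zeta_3^2 where zeta_3 = e^(2*pi*i/3). The splitting field is Q(r, zeta_3). [Q(r):Q] = 3 and [Q(zeta_3):Q] = 2 with gcd = 1, so [Q(r, zeta_3):Q] = 3 * 2 = 6.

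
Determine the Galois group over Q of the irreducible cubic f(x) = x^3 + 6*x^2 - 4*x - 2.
Gal(K/Q) = S_3 (symmetric group of order 6)

Compute the discriminant of x^3 + (6)*x^2 + (-4)*x + (-2): Δ = 3316. Since Δ is not a rational square, the Galois group is not contained in A_3; it must be the full S_3 (irreducibility of the cubic rules out anything smaller).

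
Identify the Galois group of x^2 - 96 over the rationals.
Gal(K/Q) = Z/2Z (cyclic of order 2)

x^2 - 96 is irreducible over Q since 96 is not a rational square. The splitting field Q(sqrt(96)) has degree 2 over Q, and its unique nontrivial automorphism is sqrt(96) ↦ -sqrt(96). Hence Gal(Q(sqrt(96))/Q) = Z/2Z.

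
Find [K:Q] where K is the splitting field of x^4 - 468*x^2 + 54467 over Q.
[K:Q] = 4

f factors as (x^2 - 217)(x^2 - 251); the splitting field is K = Q(sqrt(217), sqrt(251)). Since 217, 251, and 54467 are all non-squares in Q, the three subfields Q(sqrt(217)), Q(sqrt(251)), Q(sqrt(54467)) are distinct degree-2 extensions, so [K:Q] = 4 (Klein four Galois group).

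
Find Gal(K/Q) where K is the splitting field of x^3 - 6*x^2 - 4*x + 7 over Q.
Gal(K/Q) = S_3 (symmetric group of order 6)

Compute the discriminant of x^3 + (-6)*x^2 + (-4)*x + (7): Δ = 8581. Since Δ is not a rational square, the Galois group is not contained in A_3; it must be the full S_3 (irreducibility of the cubic rules out anything smaller).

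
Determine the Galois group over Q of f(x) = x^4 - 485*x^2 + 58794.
Gal(K/Q) = V_4 (Klein four-group, Z/2Z × Z/2Z)

f factors as (x^2 - 239)(x^2 - 246), so the splitting field is K = Q(sqrt(239), sqrt(246)). The elements 239, 246, 58794 are all non-squares in Q, so sqrt(239) and sqrt(246) generate independent quadratic extensions. Thus [K:Q] = 4 and Gal(K/Q) is generated by the two order-2 automorphisms sqrt(239) ↦ -sqrt(239) and sqrt(246) ↦ -sqrt(246), giving V_4.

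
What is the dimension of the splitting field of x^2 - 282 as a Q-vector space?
[K:Q] = 2

The polynomial x^2 - 282 is irreducible over Q since 282 is not a perfect square. Its splitting field is Q(sqrt(282)), which has degree 2 over Q.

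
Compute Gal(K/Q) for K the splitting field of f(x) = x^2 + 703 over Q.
Gal(K/Q) = Z/2Z (cyclic of order 2)

x^2 + 703 is irreducible over Q since -703 is not a rational square. The splitting field Q(sqrt(-703)) has degree 2 over Q, and its unique nontrivial automorphism is sqrt(-703) ↦ -sqrt(-703). Hence Gal(Q(sqrt(-703))/Q) = Z/2Z.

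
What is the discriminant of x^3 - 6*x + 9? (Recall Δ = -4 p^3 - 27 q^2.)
Δ = -1323

For a depressed cubic x^3 + p x + q the discriminant is Δ = -4 p^3 - 27 q^2 = -4*(-6)^3 - 27*(9)^2 = 864 - 2187 = -1323.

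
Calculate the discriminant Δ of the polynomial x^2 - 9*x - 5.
Δ = 101

For a quadratic a x^2 + b x + c the discriminant is Δ = b^2 - 4ac = (-9)^2 - 4*(1)*(-5) = 81 - (-20) = 101.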